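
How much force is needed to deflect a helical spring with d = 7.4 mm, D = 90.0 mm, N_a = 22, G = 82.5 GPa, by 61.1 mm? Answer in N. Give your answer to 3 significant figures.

k = Gd⁴/(8D³N_a) = (82.5×10³)(7.4⁴)/(8·90.0³·22) = 1.9281 N/mm
F = k·δ = 1.9281 × 61.1 = 117.81 N

118 N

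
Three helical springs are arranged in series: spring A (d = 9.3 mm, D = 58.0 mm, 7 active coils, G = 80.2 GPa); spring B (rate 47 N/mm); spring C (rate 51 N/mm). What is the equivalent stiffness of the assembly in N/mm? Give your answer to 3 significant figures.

16.9 N/mm

k_A = Gd⁴/(8D³N_a) = (80.2×10³)(9.3⁴)/(8·58.0³·7) = 54.908 N/mm
Series: 1/k_eq = 1/54.908 + 1/47 + 1/51 = 0.059097; k_eq = 16.921 N/mm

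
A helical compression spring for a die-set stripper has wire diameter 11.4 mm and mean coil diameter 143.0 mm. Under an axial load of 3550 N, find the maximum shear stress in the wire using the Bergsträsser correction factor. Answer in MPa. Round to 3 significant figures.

Spring index C = D/d = 143.0/11.4 = 12.5439
K_B = (4C+2)/(4C−3) = 52.175/47.175 = 1.1060
τ₀ = 8FD/(πd³) = 8·3550·143.0/(π·11.4³) = 4.0612e+06/4654.4 = 872.55 MPa
τ_max = K·τ₀ = 1.1060 × 872.55 = 965.03 MPa

965 MPa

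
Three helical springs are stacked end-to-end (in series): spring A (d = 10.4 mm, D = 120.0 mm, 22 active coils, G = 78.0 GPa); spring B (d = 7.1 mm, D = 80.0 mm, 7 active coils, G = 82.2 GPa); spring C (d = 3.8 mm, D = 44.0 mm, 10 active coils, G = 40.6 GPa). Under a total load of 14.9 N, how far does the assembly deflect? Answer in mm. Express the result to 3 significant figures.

19.0 mm

k_A = Gd⁴/(8D³N_a) = (78.0×10³)(10.4⁴)/(8·120.0³·22) = 3.0003 N/mm
k_B = Gd⁴/(8D³N_a) = (82.2×10³)(7.1⁴)/(8·80.0³·7) = 7.2853 N/mm
k_C = Gd⁴/(8D³N_a) = (40.6×10³)(3.8⁴)/(8·44.0³·10) = 1.2423 N/mm
Series: 1/k_eq = 1/3.0003 + 1/7.2853 + 1/1.2423 = 1.2755; k_eq = 0.78398 N/mm
δ = F/k_eq = 14.9/0.78398 = 19.006 mm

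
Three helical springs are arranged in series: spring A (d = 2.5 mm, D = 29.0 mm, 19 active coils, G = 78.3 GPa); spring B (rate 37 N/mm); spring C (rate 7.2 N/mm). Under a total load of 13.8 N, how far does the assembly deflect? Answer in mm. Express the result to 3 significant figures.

k_A = Gd⁴/(8D³N_a) = (78.3×10³)(2.5⁴)/(8·29.0³·19) = 0.82506 N/mm
Series: 1/k_eq = 1/0.82506 + 1/37 + 1/7.2 = 1.378; k_eq = 0.72571 N/mm
δ = F/k_eq = 13.8/0.72571 = 19.016 mm

19.0 mm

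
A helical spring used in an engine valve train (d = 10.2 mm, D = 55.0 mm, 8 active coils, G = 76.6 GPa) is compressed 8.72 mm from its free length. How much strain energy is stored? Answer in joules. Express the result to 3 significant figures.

2.96 J

k = Gd⁴/(8D³N_a) = (76.6×10³)(10.2⁴)/(8·55.0³·8) = 77.868 N/mm
U = ½kδ² = 0.5 × 77.868 × 8.72² = 2960.5 N·mm = 2.9605 J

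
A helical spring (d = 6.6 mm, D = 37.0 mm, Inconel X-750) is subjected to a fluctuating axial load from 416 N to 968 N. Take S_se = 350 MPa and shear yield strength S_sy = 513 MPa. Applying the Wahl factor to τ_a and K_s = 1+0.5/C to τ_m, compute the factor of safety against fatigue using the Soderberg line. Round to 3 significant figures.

C = D/d = 37.0/6.6 = 5.6061; K_W = (4C−1)/(4C−4)+0.615/C = 1.2725; K_s = 1+0.5/C = 1.0892
F_a = (F_max−F_min)/2 = 276 N; F_m = (F_max+F_min)/2 = 692 N
τ_a = K_W·8F_aD/(πd³) = 1.2725 × 90.452 = 115.1 MPa
τ_m = K_s·8F_mD/(πd³) = 1.0892 × 226.79 = 247.01 MPa
Soderberg: 1/n_f = τ_a/S_se + τ_m/S_sy = 115.1/350 + 247.01/513 = 0.32887 + 0.48151 = 0.81037
n_f = 1/0.81037 = 1.234

1.23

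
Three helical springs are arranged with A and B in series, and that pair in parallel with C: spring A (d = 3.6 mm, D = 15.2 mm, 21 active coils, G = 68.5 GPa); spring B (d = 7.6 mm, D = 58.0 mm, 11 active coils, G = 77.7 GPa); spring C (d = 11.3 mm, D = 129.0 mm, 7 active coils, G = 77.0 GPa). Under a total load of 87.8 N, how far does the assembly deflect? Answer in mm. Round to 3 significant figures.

k_A = Gd⁴/(8D³N_a) = (68.5×10³)(3.6⁴)/(8·15.2³·21) = 19.501 N/mm
k_B = Gd⁴/(8D³N_a) = (77.7×10³)(7.6⁴)/(8·58.0³·11) = 15.098 N/mm
k_C = Gd⁴/(8D³N_a) = (77.0×10³)(11.3⁴)/(8·129.0³·7) = 10.444 N/mm
Springs A,B series: k_AB = 1/(1/19.501+1/15.098) = 8.5096 N/mm; parallel with C: k_eq = 8.5096+10.444 = 18.953 N/mm
δ = F/k_eq = 87.8/18.953 = 4.6325 mm

4.63 mm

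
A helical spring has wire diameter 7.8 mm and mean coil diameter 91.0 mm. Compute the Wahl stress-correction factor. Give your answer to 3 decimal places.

1.123

C = D/d = 91.0/7.8 = 11.6667
K_W = (4C−1)/(4C−4) + 0.615/C = 45.667/42.667 + 0.0527 = 1.1230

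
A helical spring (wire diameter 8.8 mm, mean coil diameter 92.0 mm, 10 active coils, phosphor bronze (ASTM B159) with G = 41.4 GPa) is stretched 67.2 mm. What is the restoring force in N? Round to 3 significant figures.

268 N

k = Gd⁴/(8D³N_a) = (41.4×10³)(8.8⁴)/(8·92.0³·10) = 3.9855 N/mm
F = k·δ = 3.9855 × 67.2 = 267.82 N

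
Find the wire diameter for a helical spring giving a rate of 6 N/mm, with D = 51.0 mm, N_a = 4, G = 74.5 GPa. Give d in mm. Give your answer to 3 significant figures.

d = (8D³N_a·k / G)^(1/4) = (8·51.0³·4·6 / (74.5×10³))^0.25
  = (341.87)^0.25 = 4.3000 mm

4.30 mm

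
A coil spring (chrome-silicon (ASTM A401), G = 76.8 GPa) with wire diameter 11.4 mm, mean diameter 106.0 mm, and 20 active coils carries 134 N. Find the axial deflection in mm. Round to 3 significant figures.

19.7 mm

k = Gd⁴/(8D³N_a) = (76.8×10³)(11.4⁴)/(8·106.0³·20) = 6.8068 N/mm
δ = F/k = 134 / 6.8068 = 19.686 mm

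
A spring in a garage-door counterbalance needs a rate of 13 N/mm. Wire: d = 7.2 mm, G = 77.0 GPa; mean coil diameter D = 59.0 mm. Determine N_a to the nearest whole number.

10

N_a = Gd⁴/(8D³k) = (77.0×10³ × 7.2⁴)/(8 × 59.0³ × 13)
    = 2.06929e+08 / 2.13594e+07 = 9.688 → 10 coils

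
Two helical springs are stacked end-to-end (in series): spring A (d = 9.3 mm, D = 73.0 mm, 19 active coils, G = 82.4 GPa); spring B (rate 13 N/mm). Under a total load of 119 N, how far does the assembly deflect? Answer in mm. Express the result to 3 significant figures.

20.6 mm

k_A = Gd⁴/(8D³N_a) = (82.4×10³)(9.3⁴)/(8·73.0³·19) = 10.424 N/mm
Series: 1/k_eq = 1/10.424 + 1/13 = 0.17285; k_eq = 5.7853 N/mm
δ = F/k_eq = 119/5.7853 = 20.569 mm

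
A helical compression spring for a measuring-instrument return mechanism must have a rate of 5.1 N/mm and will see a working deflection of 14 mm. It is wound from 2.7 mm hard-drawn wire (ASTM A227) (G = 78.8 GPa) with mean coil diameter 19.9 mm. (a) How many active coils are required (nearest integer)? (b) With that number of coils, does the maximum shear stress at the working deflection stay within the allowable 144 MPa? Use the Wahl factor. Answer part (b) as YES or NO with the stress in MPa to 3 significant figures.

(a) 13 coils; (b) NO, τ_max = 221 MPa

N_a = Gd⁴/(8D³k) = (78.8×10³)(2.7⁴)/(8·19.9³·5.1) = 13.02 → N_a = 13
Actual rate k = Gd⁴/(8D³·13) = 5.1096 N/mm
Working load F = kδ = 5.1096·14 = 71.535 N
C = 19.9/2.7 = 7.3704; K_W = (4C−1)/(4C−4)+0.615/C = 1.2012
τ_max = K_W·8FD/(πd³) = 1.2012·184.17 = 221.22 MPa
τ_max > 144 MPa → exceeds allowable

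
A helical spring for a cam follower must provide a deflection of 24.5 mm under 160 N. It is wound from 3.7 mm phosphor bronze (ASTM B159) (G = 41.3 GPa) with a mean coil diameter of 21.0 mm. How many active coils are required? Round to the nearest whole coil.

Required rate k = F/δ = 160/24.5 = 6.5306 N/mm
N_a = Gd⁴/(8D³k) = (41.3×10³ × 3.7⁴)/(8 × 21.0³ × 6.5306)
    = 7.74028e+06 / 483840 = 16 → 16 coils

16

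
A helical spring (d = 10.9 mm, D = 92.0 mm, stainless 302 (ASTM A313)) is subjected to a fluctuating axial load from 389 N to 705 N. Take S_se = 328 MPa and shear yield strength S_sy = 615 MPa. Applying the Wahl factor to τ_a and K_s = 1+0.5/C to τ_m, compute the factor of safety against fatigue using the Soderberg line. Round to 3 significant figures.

3.67

C = D/d = 92.0/10.9 = 8.4404; K_W = (4C−1)/(4C−4)+0.615/C = 1.1737; K_s = 1+0.5/C = 1.0592
F_a = (F_max−F_min)/2 = 158 N; F_m = (F_max+F_min)/2 = 547 N
τ_a = K_W·8F_aD/(πd³) = 1.1737 × 28.583 = 33.547 MPa
τ_m = K_s·8F_mD/(πd³) = 1.0592 × 98.955 = 104.82 MPa
Soderberg: 1/n_f = τ_a/S_se + τ_m/S_sy = 33.547/328 + 104.82/615 = 0.10228 + 0.17043 = 0.27271
n_f = 1/0.27271 = 3.667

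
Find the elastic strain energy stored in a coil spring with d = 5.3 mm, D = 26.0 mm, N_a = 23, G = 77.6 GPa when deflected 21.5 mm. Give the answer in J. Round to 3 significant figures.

k = Gd⁴/(8D³N_a) = (77.6×10³)(5.3⁴)/(8·26.0³·23) = 18.933 N/mm
U = ½kδ² = 0.5 × 18.933 × 21.5² = 4376 N·mm = 4.376 J

4.38 J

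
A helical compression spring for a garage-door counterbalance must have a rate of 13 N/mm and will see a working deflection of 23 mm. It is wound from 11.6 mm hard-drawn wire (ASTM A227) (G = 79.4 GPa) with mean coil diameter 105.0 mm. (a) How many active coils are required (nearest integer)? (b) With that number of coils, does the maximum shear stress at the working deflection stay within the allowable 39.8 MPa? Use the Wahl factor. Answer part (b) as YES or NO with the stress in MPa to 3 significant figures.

(a) 12 coils; (b) NO, τ_max = 59.2 MPa

N_a = Gd⁴/(8D³k) = (79.4×10³)(11.6⁴)/(8·105.0³·13) = 11.94 → N_a = 12
Actual rate k = Gd⁴/(8D³·12) = 12.936 N/mm
Working load F = kδ = 12.936·23 = 297.54 N
C = 105.0/11.6 = 9.0517; K_W = (4C−1)/(4C−4)+0.615/C = 1.1611
τ_max = K_W·8FD/(πd³) = 1.1611·50.968 = 59.178 MPa
τ_max > 39.8 MPa → exceeds allowable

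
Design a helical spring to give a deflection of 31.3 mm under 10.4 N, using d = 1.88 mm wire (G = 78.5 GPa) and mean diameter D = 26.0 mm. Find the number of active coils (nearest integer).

21

Required rate k = F/δ = 10.4/31.3 = 0.33227 N/mm
N_a = Gd⁴/(8D³k) = (78.5×10³ × 1.88⁴)/(8 × 26.0³ × 0.33227)
    = 980621 / 46719.6 = 20.99 → 21 coils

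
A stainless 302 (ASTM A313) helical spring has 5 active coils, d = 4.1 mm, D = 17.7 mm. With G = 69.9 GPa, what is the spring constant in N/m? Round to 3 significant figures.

89000 N/m

k = Gd⁴/(8D³N_a) = (69.9×10³ × 4.1⁴) / (8 × 17.7³ × 5)
  = 1.97521e+07 / 221809 = 89.05 N/mm = 89050 N/m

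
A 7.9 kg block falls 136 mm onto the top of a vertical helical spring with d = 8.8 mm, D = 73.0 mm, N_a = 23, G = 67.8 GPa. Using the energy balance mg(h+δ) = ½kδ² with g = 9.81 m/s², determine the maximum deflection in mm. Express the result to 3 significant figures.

k = Gd⁴/(8D³N_a) = (67.8×10³)(8.8⁴)/(8·73.0³·23) = 5.6803 N/mm
W = mg = 7.9 × 9.81 = 77.499 N
½kδ² − Wδ − Wh = 0 → δ = (W + √(W² + 2kWh))/k
δ = (77.499 + √(6006.1 + 119740))/5.6803 = (77.499 + 354.61)/5.6803 = 76.07 mm

76.1 mm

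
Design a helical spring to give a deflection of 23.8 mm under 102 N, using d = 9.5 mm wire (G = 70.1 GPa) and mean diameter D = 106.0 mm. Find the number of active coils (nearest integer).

Required rate k = F/δ = 102/23.8 = 4.2857 N/mm
N_a = Gd⁴/(8D³k) = (70.1×10³ × 9.5⁴)/(8 × 106.0³ × 4.2857)
    = 5.70969e+08 / 4.08348e+07 = 13.98 → 14 coils

14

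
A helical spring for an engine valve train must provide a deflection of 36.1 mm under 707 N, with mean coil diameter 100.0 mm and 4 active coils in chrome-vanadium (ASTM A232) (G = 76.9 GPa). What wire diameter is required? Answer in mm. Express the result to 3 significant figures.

9.50 mm

Required rate k = F/δ = 707/36.1 = 19.584 N/mm
d = (8D³N_a·k / G)^(1/4) = (8·100.0³·4·19.584 / (76.9×10³))^0.25
  = (8149.6)^0.25 = 9.5013 mm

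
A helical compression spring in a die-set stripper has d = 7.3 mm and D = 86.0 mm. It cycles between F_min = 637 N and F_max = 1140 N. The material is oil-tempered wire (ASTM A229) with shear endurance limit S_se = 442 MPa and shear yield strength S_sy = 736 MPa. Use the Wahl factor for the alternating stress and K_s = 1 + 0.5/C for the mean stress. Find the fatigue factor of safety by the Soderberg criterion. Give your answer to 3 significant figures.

C = D/d = 86.0/7.3 = 11.7808; K_W = (4C−1)/(4C−4)+0.615/C = 1.1218; K_s = 1+0.5/C = 1.0424
F_a = (F_max−F_min)/2 = 251.5 N; F_m = (F_max+F_min)/2 = 888.5 N
τ_a = K_W·8F_aD/(πd³) = 1.1218 × 141.58 = 158.82 MPa
τ_m = K_s·8F_mD/(πd³) = 1.0424 × 500.18 = 521.41 MPa
Soderberg: 1/n_f = τ_a/S_se + τ_m/S_sy = 158.82/442 + 521.41/736 = 0.35933 + 0.70844 = 1.0678
n_f = 1/1.0678 = 0.9365

0.937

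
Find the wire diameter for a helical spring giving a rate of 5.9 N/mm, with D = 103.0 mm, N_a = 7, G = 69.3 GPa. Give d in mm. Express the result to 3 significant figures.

8.50 mm

d = (8D³N_a·k / G)^(1/4) = (8·103.0³·7·5.9 / (69.3×10³))^0.25
  = (5209.8)^0.25 = 8.4958 mm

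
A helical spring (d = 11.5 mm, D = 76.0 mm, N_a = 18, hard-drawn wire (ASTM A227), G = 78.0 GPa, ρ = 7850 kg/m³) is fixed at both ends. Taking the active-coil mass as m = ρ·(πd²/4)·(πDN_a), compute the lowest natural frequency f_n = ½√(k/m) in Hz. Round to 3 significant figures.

k = Gd⁴/(8D³N_a) = (78.0×10³)(11.5⁴)/(8·76.0³·18) = 21.582 N/mm = 21582 N/m
Wire length L = πDN_a = π·76.0·18 = 4297.7 mm
m = ρ·(πd²/4)·L = 7850 × 103.87×10⁻⁶ m² × 4.2977 m = 3.5042 kg
f_n = ½√(k/m) = 0.5·√(21582/3.5042) = 0.5·√(6158.7) = 39.239 Hz

39.2 Hz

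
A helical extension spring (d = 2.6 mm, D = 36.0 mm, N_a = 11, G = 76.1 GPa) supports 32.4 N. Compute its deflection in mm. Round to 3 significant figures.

38.3 mm

k = Gd⁴/(8D³N_a) = (76.1×10³)(2.6⁴)/(8·36.0³·11) = 0.84701 N/mm
δ = F/k = 32.4 / 0.84701 = 38.252 mm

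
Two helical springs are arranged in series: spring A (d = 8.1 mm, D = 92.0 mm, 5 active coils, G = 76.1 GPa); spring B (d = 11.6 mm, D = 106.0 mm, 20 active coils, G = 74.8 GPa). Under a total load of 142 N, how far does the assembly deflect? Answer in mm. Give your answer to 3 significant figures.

k_A = Gd⁴/(8D³N_a) = (76.1×10³)(8.1⁴)/(8·92.0³·5) = 10.517 N/mm
k_B = Gd⁴/(8D³N_a) = (74.8×10³)(11.6⁴)/(8·106.0³·20) = 7.1072 N/mm
Series: 1/k_eq = 1/10.517 + 1/7.1072 = 0.23579; k_eq = 4.2411 N/mm
δ = F/k_eq = 142/4.2411 = 33.482 mm

33.5 mm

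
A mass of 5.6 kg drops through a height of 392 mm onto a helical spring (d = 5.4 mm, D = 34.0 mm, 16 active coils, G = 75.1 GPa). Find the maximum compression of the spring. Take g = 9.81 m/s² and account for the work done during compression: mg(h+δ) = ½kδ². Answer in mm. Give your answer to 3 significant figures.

k = Gd⁴/(8D³N_a) = (75.1×10³)(5.4⁴)/(8·34.0³·16) = 12.693 N/mm
W = mg = 5.6 × 9.81 = 54.936 N
½kδ² − Wδ − Wh = 0 → δ = (W + √(W² + 2kWh))/k
δ = (54.936 + √(3018 + 546690))/12.693 = (54.936 + 741.42)/12.693 = 62.739 mm

62.7 mm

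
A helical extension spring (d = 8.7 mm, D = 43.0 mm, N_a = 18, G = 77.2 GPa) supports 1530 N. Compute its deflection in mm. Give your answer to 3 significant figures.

39.6 mm

k = Gd⁴/(8D³N_a) = (77.2×10³)(8.7⁴)/(8·43.0³·18) = 38.63 N/mm
δ = F/k = 1530 / 38.63 = 39.606 mm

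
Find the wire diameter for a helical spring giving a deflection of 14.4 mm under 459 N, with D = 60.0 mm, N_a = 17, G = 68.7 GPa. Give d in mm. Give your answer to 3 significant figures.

10.8 mm

Required rate k = F/δ = 459/14.4 = 31.875 N/mm
d = (8D³N_a·k / G)^(1/4) = (8·60.0³·17·31.875 / (68.7×10³))^0.25
  = (13630)^0.25 = 10.8049 mm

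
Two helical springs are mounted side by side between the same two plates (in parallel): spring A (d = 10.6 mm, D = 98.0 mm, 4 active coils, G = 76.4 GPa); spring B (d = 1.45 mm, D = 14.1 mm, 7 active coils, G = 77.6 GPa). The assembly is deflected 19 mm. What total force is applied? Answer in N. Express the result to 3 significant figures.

k_A = Gd⁴/(8D³N_a) = (76.4×10³)(10.6⁴)/(8·98.0³·4) = 32.025 N/mm
k_B = Gd⁴/(8D³N_a) = (77.6×10³)(1.45⁴)/(8·14.1³·7) = 2.1852 N/mm
Parallel: k_eq = 32.025 + 2.1852 = 34.21 N/mm
F = k_eq·δ = 34.21·19 = 649.99 N

650 N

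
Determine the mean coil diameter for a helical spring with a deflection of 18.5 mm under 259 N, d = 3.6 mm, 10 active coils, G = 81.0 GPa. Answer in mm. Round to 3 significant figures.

Required rate k = F/δ = 259/18.5 = 14 N/mm
D = (Gd⁴/(8N_a·k))^(1/3) = (81.0×10³·3.6⁴/(8·10·14))^(1/3)
  = (12147.2)^(1/3) = 22.9875 mm

23.0 mm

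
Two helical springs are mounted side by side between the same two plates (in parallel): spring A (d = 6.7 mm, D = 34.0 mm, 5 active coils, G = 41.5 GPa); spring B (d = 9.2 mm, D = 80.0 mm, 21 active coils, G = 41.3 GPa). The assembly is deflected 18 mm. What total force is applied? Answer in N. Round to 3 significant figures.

1020 N

k_A = Gd⁴/(8D³N_a) = (41.5×10³)(6.7⁴)/(8·34.0³·5) = 53.193 N/mm
k_B = Gd⁴/(8D³N_a) = (41.3×10³)(9.2⁴)/(8·80.0³·21) = 3.4397 N/mm
Parallel: k_eq = 53.193 + 3.4397 = 56.632 N/mm
F = k_eq·δ = 56.632·18 = 1019.4 N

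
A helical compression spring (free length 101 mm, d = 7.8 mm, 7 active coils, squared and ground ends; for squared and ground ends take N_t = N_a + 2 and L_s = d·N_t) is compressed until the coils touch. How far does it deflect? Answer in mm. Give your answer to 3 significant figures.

N_t = 9; L_s = 7.8·9 = 70.2 mm
δ_solid = L₀ − L_s = 101 − 70.2 = 30.8 mm

30.8 mm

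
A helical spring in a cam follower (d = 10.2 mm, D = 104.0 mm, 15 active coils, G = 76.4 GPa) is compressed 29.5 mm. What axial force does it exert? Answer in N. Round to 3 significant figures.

k = Gd⁴/(8D³N_a) = (76.4×10³)(10.2⁴)/(8·104.0³·15) = 6.1265 N/mm
F = k·δ = 6.1265 × 29.5 = 180.73 N

181 N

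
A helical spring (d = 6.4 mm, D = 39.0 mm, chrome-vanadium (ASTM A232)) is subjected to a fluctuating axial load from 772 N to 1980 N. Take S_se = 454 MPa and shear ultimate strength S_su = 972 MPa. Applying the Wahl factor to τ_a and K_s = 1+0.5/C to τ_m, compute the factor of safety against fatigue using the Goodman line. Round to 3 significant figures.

0.827

C = D/d = 39.0/6.4 = 6.0938; K_W = (4C−1)/(4C−4)+0.615/C = 1.2482; K_s = 1+0.5/C = 1.0821
F_a = (F_max−F_min)/2 = 604 N; F_m = (F_max+F_min)/2 = 1376 N
τ_a = K_W·8F_aD/(πd³) = 1.2482 × 228.82 = 285.61 MPa
τ_m = K_s·8F_mD/(πd³) = 1.0821 × 521.29 = 564.07 MPa
Goodman: 1/n_f = τ_a/S_se + τ_m/S_su = 285.61/454 + 564.07/972 = 0.62910 + 0.58032 = 1.2094
n_f = 1/1.2094 = 0.8268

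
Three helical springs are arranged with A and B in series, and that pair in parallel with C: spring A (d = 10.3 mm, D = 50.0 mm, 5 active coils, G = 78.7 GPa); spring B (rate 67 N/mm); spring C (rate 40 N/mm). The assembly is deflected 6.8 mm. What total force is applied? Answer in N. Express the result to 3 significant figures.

603 N

k_A = Gd⁴/(8D³N_a) = (78.7×10³)(10.3⁴)/(8·50.0³·5) = 177.16 N/mm
Springs A,B series: k_AB = 1/(1/177.16+1/67) = 48.614 N/mm; parallel with C: k_eq = 48.614+40 = 88.614 N/mm
F = k_eq·δ = 88.614·6.8 = 602.58 N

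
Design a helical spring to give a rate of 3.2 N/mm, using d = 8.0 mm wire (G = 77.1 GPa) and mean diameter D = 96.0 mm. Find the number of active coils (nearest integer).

N_a = Gd⁴/(8D³k) = (77.1×10³ × 8.0⁴)/(8 × 96.0³ × 3.2)
    = 3.15802e+08 / 2.26492e+07 = 13.94 → 14 coils

14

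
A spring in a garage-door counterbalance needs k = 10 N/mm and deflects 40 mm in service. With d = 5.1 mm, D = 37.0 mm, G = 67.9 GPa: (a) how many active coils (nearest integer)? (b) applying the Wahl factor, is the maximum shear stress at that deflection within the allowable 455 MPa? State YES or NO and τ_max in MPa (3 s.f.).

N_a = Gd⁴/(8D³k) = (67.9×10³)(5.1⁴)/(8·37.0³·10) = 11.34 → N_a = 11
Actual rate k = Gd⁴/(8D³·11) = 10.305 N/mm
Working load F = kδ = 10.305·40 = 412.21 N
C = 37.0/5.1 = 7.2549; K_W = (4C−1)/(4C−4)+0.615/C = 1.2047
τ_max = K_W·8FD/(πd³) = 1.2047·292.79 = 352.72 MPa
τ_max ≤ 455 MPa → acceptable

(a) 11 coils; (b) YES, τ_max = 353 MPa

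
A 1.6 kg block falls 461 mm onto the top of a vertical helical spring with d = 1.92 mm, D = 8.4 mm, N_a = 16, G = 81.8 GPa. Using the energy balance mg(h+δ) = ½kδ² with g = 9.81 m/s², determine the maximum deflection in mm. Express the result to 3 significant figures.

k = Gd⁴/(8D³N_a) = (81.8×10³)(1.92⁴)/(8·8.4³·16) = 14.652 N/mm
W = mg = 1.6 × 9.81 = 15.696 N
½kδ² − Wδ − Wh = 0 → δ = (W + √(W² + 2kWh))/k
δ = (15.696 + √(246.36 + 212046))/14.652 = (15.696 + 460.75)/14.652 = 32.517 mm

32.5 mm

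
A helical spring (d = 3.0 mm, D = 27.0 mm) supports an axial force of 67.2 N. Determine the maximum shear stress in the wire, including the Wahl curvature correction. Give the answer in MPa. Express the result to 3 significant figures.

199 MPa

Spring index C = D/d = 27.0/3.0 = 9.0000
K_W = (4C−1)/(4C−4) + 0.615/C = 35.000/32.000 + 0.0683 = 1.1621
τ₀ = 8FD/(πd³) = 8·67.2·27.0/(π·3.0³) = 14515.2/84.823 = 171.12 MPa
τ_max = K·τ₀ = 1.1621 × 171.12 = 198.86 MPa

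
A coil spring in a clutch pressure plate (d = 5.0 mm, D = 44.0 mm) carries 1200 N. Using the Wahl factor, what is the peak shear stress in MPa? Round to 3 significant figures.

1250 MPa

Spring index C = D/d = 44.0/5.0 = 8.8000
K_W = (4C−1)/(4C−4) + 0.615/C = 34.200/31.200 + 0.0699 = 1.1660
τ₀ = 8FD/(πd³) = 8·1200·44.0/(π·5.0³) = 422400/392.7 = 1075.6 MPa
τ_max = K·τ₀ = 1.1660 × 1075.6 = 1254.2 MPa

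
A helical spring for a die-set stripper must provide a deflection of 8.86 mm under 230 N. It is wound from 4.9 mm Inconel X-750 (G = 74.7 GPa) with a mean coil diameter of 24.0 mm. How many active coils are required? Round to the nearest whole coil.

15

Required rate k = F/δ = 230/8.86 = 25.959 N/mm
N_a = Gd⁴/(8D³k) = (74.7×10³ × 4.9⁴)/(8 × 24.0³ × 25.959)
    = 4.30631e+07 / 2.8709e+06 = 15 → 15 coils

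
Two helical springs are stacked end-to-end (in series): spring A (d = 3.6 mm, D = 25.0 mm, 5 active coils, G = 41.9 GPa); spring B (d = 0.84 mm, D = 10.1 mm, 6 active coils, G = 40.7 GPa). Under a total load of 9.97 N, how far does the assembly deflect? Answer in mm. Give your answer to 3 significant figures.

k_A = Gd⁴/(8D³N_a) = (41.9×10³)(3.6⁴)/(8·25.0³·5) = 11.26 N/mm
k_B = Gd⁴/(8D³N_a) = (40.7×10³)(0.84⁴)/(8·10.1³·6) = 0.40974 N/mm
Series: 1/k_eq = 1/11.26 + 1/0.40974 = 2.5294; k_eq = 0.39535 N/mm
δ = F/k_eq = 9.97/0.39535 = 25.218 mm

25.2 mm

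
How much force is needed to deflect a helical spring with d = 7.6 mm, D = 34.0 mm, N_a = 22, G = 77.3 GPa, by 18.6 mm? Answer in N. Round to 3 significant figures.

k = Gd⁴/(8D³N_a) = (77.3×10³)(7.6⁴)/(8·34.0³·22) = 37.281 N/mm
F = k·δ = 37.281 × 18.6 = 693.42 N

693 N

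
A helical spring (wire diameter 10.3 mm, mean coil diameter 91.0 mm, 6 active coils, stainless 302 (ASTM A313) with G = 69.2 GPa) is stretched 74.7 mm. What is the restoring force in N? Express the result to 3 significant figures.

k = Gd⁴/(8D³N_a) = (69.2×10³)(10.3⁴)/(8·91.0³·6) = 21.532 N/mm
F = k·δ = 21.532 × 74.7 = 1608.5 N

1610 N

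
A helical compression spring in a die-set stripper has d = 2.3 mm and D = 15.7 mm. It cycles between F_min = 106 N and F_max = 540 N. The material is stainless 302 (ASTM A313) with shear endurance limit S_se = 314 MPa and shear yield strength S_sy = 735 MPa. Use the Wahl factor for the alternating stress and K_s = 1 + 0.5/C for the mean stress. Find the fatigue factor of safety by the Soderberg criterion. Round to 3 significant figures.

C = D/d = 15.7/2.3 = 6.8261; K_W = (4C−1)/(4C−4)+0.615/C = 1.2188; K_s = 1+0.5/C = 1.0732
F_a = (F_max−F_min)/2 = 217 N; F_m = (F_max+F_min)/2 = 323 N
τ_a = K_W·8F_aD/(πd³) = 1.2188 × 713.04 = 869.08 MPa
τ_m = K_s·8F_mD/(πd³) = 1.0732 × 1061.4 = 1139.1 MPa
Soderberg: 1/n_f = τ_a/S_se + τ_m/S_sy = 869.08/314 + 1139.1/735 = 2.76776 + 1.54979 = 4.3175
n_f = 1/4.3175 = 0.2316

0.232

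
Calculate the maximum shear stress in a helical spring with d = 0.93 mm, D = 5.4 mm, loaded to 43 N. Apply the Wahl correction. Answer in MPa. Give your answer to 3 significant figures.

Spring index C = D/d = 5.4/0.93 = 5.8065
K_W = (4C−1)/(4C−4) + 0.615/C = 22.226/19.226 + 0.1059 = 1.2620
τ₀ = 8FD/(πd³) = 8·43·5.4/(π·0.93³) = 1857.6/2.527 = 735.11 MPa
τ_max = K·τ₀ = 1.2620 × 735.11 = 927.68 MPa

928 MPa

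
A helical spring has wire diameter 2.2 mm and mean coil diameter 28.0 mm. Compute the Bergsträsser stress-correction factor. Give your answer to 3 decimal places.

C = D/d = 28.0/2.2 = 12.7273
K_B = (4C+2)/(4C−3) = 52.909/47.909 = 1.1044

1.104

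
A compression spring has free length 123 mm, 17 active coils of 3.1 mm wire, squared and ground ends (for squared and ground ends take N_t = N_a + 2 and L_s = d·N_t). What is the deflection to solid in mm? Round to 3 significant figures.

N_t = 19; L_s = 3.1·19 = 58.9 mm
δ_solid = L₀ − L_s = 123 − 58.9 = 64.1 mm

64.1 mm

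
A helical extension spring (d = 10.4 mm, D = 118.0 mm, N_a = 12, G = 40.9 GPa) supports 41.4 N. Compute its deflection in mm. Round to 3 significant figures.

k = Gd⁴/(8D³N_a) = (40.9×10³)(10.4⁴)/(8·118.0³·12) = 3.0335 N/mm
δ = F/k = 41.4 / 3.0335 = 13.648 mm

13.6 mm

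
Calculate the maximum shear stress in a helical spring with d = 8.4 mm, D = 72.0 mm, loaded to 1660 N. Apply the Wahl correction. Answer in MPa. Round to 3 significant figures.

601 MPa

Spring index C = D/d = 72.0/8.4 = 8.5714
K_W = (4C−1)/(4C−4) + 0.615/C = 33.286/30.286 + 0.0717 = 1.1708
τ₀ = 8FD/(πd³) = 8·1660·72.0/(π·8.4³) = 956160/1862 = 513.5 MPa
τ_max = K·τ₀ = 1.1708 × 513.5 = 601.21 MPa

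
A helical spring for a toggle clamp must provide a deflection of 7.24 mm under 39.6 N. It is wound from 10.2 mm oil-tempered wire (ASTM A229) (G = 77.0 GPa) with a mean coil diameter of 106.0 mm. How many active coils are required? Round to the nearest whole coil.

16

Required rate k = F/δ = 39.6/7.24 = 5.4696 N/mm
N_a = Gd⁴/(8D³k) = (77.0×10³ × 10.2⁴)/(8 × 106.0³ × 5.4696)
    = 8.33473e+08 / 5.21152e+07 = 15.99 → 16 coils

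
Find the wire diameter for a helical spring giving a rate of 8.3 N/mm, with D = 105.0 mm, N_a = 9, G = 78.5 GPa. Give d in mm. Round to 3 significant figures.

d = (8D³N_a·k / G)^(1/4) = (8·105.0³·9·8.3 / (78.5×10³))^0.25
  = (8812.7)^0.25 = 9.6890 mm

9.69 mm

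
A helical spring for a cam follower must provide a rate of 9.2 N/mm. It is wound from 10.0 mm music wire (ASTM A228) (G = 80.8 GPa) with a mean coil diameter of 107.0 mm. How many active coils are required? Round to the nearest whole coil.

N_a = Gd⁴/(8D³k) = (80.8×10³ × 10.0⁴)/(8 × 107.0³ × 9.2)
    = 8.08e+08 / 9.01632e+07 = 8.962 → 9 coils

9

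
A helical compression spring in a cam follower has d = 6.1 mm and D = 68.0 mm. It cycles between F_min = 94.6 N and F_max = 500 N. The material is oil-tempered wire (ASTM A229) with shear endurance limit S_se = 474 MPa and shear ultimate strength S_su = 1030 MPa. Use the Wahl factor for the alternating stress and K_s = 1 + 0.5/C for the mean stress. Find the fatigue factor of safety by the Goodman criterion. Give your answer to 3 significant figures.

C = D/d = 68.0/6.1 = 11.1475; K_W = (4C−1)/(4C−4)+0.615/C = 1.1291; K_s = 1+0.5/C = 1.0449
F_a = (F_max−F_min)/2 = 202.7 N; F_m = (F_max+F_min)/2 = 297.3 N
τ_a = K_W·8F_aD/(πd³) = 1.1291 × 154.64 = 174.6 MPa
τ_m = K_s·8F_mD/(πd³) = 1.0449 × 226.81 = 236.98 MPa
Goodman: 1/n_f = τ_a/S_se + τ_m/S_su = 174.6/474 + 236.98/1030 = 0.36835 + 0.23008 = 0.59843
n_f = 1/0.59843 = 1.671

1.67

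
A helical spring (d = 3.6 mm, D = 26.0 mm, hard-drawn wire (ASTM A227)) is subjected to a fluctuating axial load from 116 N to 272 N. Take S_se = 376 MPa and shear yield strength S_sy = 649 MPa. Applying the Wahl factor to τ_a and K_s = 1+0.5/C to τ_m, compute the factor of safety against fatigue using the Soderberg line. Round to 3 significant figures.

C = D/d = 26.0/3.6 = 7.2222; K_W = (4C−1)/(4C−4)+0.615/C = 1.2057; K_s = 1+0.5/C = 1.0692
F_a = (F_max−F_min)/2 = 78 N; F_m = (F_max+F_min)/2 = 194 N
τ_a = K_W·8F_aD/(πd³) = 1.2057 × 110.69 = 133.46 MPa
τ_m = K_s·8F_mD/(πd³) = 1.0692 × 275.3 = 294.36 MPa
Soderberg: 1/n_f = τ_a/S_se + τ_m/S_sy = 133.46/376 + 294.36/649 = 0.35493 + 0.45356 = 0.80849
n_f = 1/0.80849 = 1.237

1.24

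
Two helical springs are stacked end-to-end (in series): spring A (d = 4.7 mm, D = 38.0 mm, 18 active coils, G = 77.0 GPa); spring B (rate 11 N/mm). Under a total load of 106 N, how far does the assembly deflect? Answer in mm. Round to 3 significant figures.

31.9 mm

k_A = Gd⁴/(8D³N_a) = (77.0×10³)(4.7⁴)/(8·38.0³·18) = 4.7552 N/mm
Series: 1/k_eq = 1/4.7552 + 1/11 = 0.30121; k_eq = 3.32 N/mm
δ = F/k_eq = 106/3.32 = 31.928 mm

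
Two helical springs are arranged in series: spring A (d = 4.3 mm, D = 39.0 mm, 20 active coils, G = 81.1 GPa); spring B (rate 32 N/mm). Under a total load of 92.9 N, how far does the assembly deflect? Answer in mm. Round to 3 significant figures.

k_A = Gd⁴/(8D³N_a) = (81.1×10³)(4.3⁴)/(8·39.0³·20) = 2.9213 N/mm
Series: 1/k_eq = 1/2.9213 + 1/32 = 0.37356; k_eq = 2.6769 N/mm
δ = F/k_eq = 92.9/2.6769 = 34.704 mm

34.7 mm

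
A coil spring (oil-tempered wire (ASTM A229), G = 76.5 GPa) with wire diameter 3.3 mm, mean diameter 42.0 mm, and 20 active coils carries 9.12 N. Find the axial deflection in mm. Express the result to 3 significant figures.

11.9 mm

k = Gd⁴/(8D³N_a) = (76.5×10³)(3.3⁴)/(8·42.0³·20) = 0.76533 N/mm
δ = F/k = 9.12 / 0.76533 = 11.916 mm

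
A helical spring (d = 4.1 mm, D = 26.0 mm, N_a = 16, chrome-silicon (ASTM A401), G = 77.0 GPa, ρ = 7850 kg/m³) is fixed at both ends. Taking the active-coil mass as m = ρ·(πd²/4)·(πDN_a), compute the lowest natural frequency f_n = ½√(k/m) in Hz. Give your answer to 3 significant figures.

134 Hz

k = Gd⁴/(8D³N_a) = (77.0×10³)(4.1⁴)/(8·26.0³·16) = 9.6716 N/mm = 9671.6 N/m
Wire length L = πDN_a = π·26.0·16 = 1306.9 mm
m = ρ·(πd²/4)·L = 7850 × 13.203×10⁻⁶ m² × 1.3069 m = 0.13545 kg
f_n = ½√(k/m) = 0.5·√(9671.6/0.13545) = 0.5·√(71405) = 133.61 Hz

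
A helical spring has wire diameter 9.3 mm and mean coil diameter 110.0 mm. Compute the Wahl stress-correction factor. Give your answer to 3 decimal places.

1.121

C = D/d = 110.0/9.3 = 11.8280
K_W = (4C−1)/(4C−4) + 0.615/C = 46.312/43.312 + 0.0520 = 1.1213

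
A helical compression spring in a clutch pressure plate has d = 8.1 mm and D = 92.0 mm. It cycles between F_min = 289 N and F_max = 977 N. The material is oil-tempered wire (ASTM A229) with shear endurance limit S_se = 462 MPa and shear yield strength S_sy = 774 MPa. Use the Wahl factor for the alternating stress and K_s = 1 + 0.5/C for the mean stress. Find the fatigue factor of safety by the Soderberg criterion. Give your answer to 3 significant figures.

1.34

C = D/d = 92.0/8.1 = 11.3580; K_W = (4C−1)/(4C−4)+0.615/C = 1.1266; K_s = 1+0.5/C = 1.0440
F_a = (F_max−F_min)/2 = 344 N; F_m = (F_max+F_min)/2 = 633 N
τ_a = K_W·8F_aD/(πd³) = 1.1266 × 151.65 = 170.84 MPa
τ_m = K_s·8F_mD/(πd³) = 1.0440 × 279.05 = 291.33 MPa
Soderberg: 1/n_f = τ_a/S_se + τ_m/S_sy = 170.84/462 + 291.33/774 = 0.36978 + 0.37640 = 0.74617
n_f = 1/0.74617 = 1.34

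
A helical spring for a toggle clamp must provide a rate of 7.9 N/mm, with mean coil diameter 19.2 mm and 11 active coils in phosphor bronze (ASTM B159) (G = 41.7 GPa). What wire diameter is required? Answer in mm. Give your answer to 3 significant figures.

d = (8D³N_a·k / G)^(1/4) = (8·19.2³·11·7.9 / (41.7×10³))^0.25
  = (118)^0.25 = 3.2959 mm

3.30 mm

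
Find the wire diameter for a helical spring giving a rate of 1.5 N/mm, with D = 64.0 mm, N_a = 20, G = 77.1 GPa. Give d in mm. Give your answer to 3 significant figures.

5.34 mm

d = (8D³N_a·k / G)^(1/4) = (8·64.0³·20·1.5 / (77.1×10³))^0.25
  = (816.01)^0.25 = 5.3447 mm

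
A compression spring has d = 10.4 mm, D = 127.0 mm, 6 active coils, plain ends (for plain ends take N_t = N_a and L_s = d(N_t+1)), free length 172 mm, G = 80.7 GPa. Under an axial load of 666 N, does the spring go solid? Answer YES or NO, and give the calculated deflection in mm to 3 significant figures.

NO, δ = 69.4 mm

k = Gd⁴/(8D³N_a) = (80.7×10³)(10.4⁴)/(8·127.0³·6) = 9.6018 N/mm
N_t = 6; L_s = 10.4·7 = 72.8 mm; δ_solid = L₀ − L_s = 172 − 72.8 = 99.2 mm
δ = F/k = 666/9.6018 = 69.362 mm
δ < δ_solid → spring does not go solid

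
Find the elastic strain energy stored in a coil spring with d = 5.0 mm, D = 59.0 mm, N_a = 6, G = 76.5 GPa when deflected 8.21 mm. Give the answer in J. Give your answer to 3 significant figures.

k = Gd⁴/(8D³N_a) = (76.5×10³)(5.0⁴)/(8·59.0³·6) = 4.85 N/mm
U = ½kδ² = 0.5 × 4.85 × 8.21² = 163.46 N·mm = 0.16346 J

0.163 J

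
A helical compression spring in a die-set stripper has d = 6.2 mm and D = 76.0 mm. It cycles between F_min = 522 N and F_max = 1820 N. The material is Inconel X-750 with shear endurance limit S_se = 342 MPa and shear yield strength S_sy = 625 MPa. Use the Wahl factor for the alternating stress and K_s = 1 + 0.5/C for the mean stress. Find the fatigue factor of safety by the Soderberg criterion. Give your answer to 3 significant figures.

C = D/d = 76.0/6.2 = 12.2581; K_W = (4C−1)/(4C−4)+0.615/C = 1.1168; K_s = 1+0.5/C = 1.0408
F_a = (F_max−F_min)/2 = 649 N; F_m = (F_max+F_min)/2 = 1171 N
τ_a = K_W·8F_aD/(πd³) = 1.1168 × 527.02 = 588.57 MPa
τ_m = K_s·8F_mD/(πd³) = 1.0408 × 950.9 = 989.69 MPa
Soderberg: 1/n_f = τ_a/S_se + τ_m/S_sy = 588.57/342 + 989.69/625 = 1.72095 + 1.58350 = 3.3045
n_f = 1/3.3045 = 0.3026

0.303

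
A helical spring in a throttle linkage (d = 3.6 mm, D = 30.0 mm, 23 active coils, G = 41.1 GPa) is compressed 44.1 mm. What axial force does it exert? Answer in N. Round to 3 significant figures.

k = Gd⁴/(8D³N_a) = (41.1×10³)(3.6⁴)/(8·30.0³·23) = 1.3895 N/mm
F = k·δ = 1.3895 × 44.1 = 61.279 N

61.3 N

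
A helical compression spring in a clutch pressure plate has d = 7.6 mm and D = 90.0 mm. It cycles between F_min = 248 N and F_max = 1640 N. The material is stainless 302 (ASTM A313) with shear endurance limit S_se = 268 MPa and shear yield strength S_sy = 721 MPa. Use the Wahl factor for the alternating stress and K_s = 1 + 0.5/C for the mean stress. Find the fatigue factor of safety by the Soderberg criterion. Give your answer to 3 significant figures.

0.448

C = D/d = 90.0/7.6 = 11.8421; K_W = (4C−1)/(4C−4)+0.615/C = 1.1211; K_s = 1+0.5/C = 1.0422
F_a = (F_max−F_min)/2 = 696 N; F_m = (F_max+F_min)/2 = 944 N
τ_a = K_W·8F_aD/(πd³) = 1.1211 × 363.37 = 407.38 MPa
τ_m = K_s·8F_mD/(πd³) = 1.0422 × 492.85 = 513.66 MPa
Soderberg: 1/n_f = τ_a/S_se + τ_m/S_sy = 407.38/268 + 513.66/721 = 1.52007 + 0.71242 = 2.2325
n_f = 1/2.2325 = 0.4479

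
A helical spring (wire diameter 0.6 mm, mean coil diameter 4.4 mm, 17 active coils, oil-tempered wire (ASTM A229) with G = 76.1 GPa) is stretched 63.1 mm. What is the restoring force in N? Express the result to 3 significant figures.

k = Gd⁴/(8D³N_a) = (76.1×10³)(0.6⁴)/(8·4.4³·17) = 0.85132 N/mm
F = k·δ = 0.85132 × 63.1 = 53.718 N

53.7 N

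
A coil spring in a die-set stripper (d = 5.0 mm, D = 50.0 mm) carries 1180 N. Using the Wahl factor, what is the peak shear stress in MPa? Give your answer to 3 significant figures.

Spring index C = D/d = 50.0/5.0 = 10.0000
K_W = (4C−1)/(4C−4) + 0.615/C = 39.000/36.000 + 0.0615 = 1.1448
τ₀ = 8FD/(πd³) = 8·1180·50.0/(π·5.0³) = 472000/392.7 = 1201.9 MPa
τ_max = K·τ₀ = 1.1448 × 1201.9 = 1376 MPa

1380 MPa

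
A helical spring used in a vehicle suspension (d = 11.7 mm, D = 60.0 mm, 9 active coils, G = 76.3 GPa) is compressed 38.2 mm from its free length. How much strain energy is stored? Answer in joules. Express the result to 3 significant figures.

k = Gd⁴/(8D³N_a) = (76.3×10³)(11.7⁴)/(8·60.0³·9) = 91.935 N/mm
U = ½kδ² = 0.5 × 91.935 × 38.2² = 67078 N·mm = 67.078 J

67.1 J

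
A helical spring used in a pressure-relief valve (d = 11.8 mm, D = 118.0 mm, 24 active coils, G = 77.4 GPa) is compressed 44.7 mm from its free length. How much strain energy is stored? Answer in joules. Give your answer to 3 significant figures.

4.75 J

k = Gd⁴/(8D³N_a) = (77.4×10³)(11.8⁴)/(8·118.0³·24) = 4.7569 N/mm
U = ½kδ² = 0.5 × 4.7569 × 44.7² = 4752.3 N·mm = 4.7523 J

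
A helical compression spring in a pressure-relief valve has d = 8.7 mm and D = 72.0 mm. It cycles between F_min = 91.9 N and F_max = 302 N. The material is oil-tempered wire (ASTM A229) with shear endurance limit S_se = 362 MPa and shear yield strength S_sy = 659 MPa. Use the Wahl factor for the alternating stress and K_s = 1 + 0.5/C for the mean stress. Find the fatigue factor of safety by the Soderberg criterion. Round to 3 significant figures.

5.45

C = D/d = 72.0/8.7 = 8.2759; K_W = (4C−1)/(4C−4)+0.615/C = 1.1774; K_s = 1+0.5/C = 1.0604
F_a = (F_max−F_min)/2 = 105.05 N; F_m = (F_max+F_min)/2 = 196.95 N
τ_a = K_W·8F_aD/(πd³) = 1.1774 × 29.249 = 34.438 MPa
τ_m = K_s·8F_mD/(πd³) = 1.0604 × 54.837 = 58.15 MPa
Soderberg: 1/n_f = τ_a/S_se + τ_m/S_sy = 34.438/362 + 58.15/659 = 0.09513 + 0.08824 = 0.18337
n_f = 1/0.18337 = 5.453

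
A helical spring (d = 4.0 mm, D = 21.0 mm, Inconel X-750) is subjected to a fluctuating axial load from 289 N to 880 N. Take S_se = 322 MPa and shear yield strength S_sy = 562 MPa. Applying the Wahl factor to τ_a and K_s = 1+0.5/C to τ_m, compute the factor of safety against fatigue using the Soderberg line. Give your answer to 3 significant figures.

C = D/d = 21.0/4.0 = 5.2500; K_W = (4C−1)/(4C−4)+0.615/C = 1.2936; K_s = 1+0.5/C = 1.0952
F_a = (F_max−F_min)/2 = 295.5 N; F_m = (F_max+F_min)/2 = 584.5 N
τ_a = K_W·8F_aD/(πd³) = 1.2936 × 246.91 = 319.4 MPa
τ_m = K_s·8F_mD/(πd³) = 1.0952 × 488.39 = 534.9 MPa
Soderberg: 1/n_f = τ_a/S_se + τ_m/S_sy = 319.4/322 + 534.9/562 = 0.99194 + 0.95178 = 1.9437
n_f = 1/1.9437 = 0.5145

0.514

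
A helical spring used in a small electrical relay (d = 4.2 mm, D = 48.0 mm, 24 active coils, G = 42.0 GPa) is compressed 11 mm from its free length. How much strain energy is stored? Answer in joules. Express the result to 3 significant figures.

0.0372 J

k = Gd⁴/(8D³N_a) = (42.0×10³)(4.2⁴)/(8·48.0³·24) = 0.61549 N/mm
U = ½kδ² = 0.5 × 0.61549 × 11² = 37.237 N·mm = 0.037237 J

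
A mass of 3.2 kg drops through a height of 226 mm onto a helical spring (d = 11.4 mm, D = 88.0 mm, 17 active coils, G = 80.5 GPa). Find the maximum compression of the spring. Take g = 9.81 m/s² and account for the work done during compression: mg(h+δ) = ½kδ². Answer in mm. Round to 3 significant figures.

k = Gd⁴/(8D³N_a) = (80.5×10³)(11.4⁴)/(8·88.0³·17) = 14.67 N/mm
W = mg = 3.2 × 9.81 = 31.392 N
½kδ² − Wδ − Wh = 0 → δ = (W + √(W² + 2kWh))/k
δ = (31.392 + √(985.46 + 208154))/14.67 = (31.392 + 457.32)/14.67 = 33.314 mm

33.3 mm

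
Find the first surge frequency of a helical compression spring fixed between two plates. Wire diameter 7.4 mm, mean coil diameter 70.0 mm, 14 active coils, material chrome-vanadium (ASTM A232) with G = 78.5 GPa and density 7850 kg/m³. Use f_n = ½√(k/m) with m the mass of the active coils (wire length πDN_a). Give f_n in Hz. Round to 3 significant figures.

38.4 Hz

k = Gd⁴/(8D³N_a) = (78.5×10³)(7.4⁴)/(8·70.0³·14) = 6.1275 N/mm = 6127.5 N/m
Wire length L = πDN_a = π·70.0·14 = 3078.8 mm
m = ρ·(πd²/4)·L = 7850 × 43.008×10⁻⁶ m² × 3.0788 m = 1.0394 kg
f_n = ½√(k/m) = 0.5·√(6127.5/1.0394) = 0.5·√(5895) = 38.39 Hz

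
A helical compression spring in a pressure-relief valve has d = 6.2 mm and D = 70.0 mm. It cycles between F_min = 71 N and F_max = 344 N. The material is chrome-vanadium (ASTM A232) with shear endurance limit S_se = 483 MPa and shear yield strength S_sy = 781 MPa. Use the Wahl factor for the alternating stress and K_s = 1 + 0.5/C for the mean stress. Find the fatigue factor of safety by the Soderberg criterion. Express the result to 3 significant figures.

C = D/d = 70.0/6.2 = 11.2903; K_W = (4C−1)/(4C−4)+0.615/C = 1.1274; K_s = 1+0.5/C = 1.0443
F_a = (F_max−F_min)/2 = 136.5 N; F_m = (F_max+F_min)/2 = 207.5 N
τ_a = K_W·8F_aD/(πd³) = 1.1274 × 102.09 = 115.1 MPa
τ_m = K_s·8F_mD/(πd³) = 1.0443 × 155.2 = 162.07 MPa
Soderberg: 1/n_f = τ_a/S_se + τ_m/S_sy = 115.1/483 + 162.07/781 = 0.23829 + 0.20751 = 0.44581
n_f = 1/0.44581 = 2.243

2.24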